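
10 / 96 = 5 / 48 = 0.10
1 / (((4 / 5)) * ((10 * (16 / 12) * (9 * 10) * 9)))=1 / 8640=0.00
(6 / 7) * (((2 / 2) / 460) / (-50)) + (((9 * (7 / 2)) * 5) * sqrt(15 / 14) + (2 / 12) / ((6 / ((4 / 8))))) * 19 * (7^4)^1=918082321 / 1449000 + 2052855 * sqrt(210) / 4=7437807.40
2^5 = 32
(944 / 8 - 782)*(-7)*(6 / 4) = 6972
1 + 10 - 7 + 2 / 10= 21 / 5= 4.20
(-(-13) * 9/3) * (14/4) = 273/2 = 136.50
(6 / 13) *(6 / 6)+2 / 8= 37 / 52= 0.71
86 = 86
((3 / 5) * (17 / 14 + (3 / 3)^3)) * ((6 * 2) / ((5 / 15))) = 1674 / 35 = 47.83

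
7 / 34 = 0.21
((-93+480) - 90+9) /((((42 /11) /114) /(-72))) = -657812.57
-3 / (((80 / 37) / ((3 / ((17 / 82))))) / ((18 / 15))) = -40959 / 1700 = -24.09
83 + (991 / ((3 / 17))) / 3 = 17594 / 9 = 1954.89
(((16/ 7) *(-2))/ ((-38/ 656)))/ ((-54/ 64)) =-93.53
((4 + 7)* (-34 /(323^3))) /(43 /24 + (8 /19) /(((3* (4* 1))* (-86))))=-0.00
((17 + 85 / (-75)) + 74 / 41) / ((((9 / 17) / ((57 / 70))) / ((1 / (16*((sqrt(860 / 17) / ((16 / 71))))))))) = 877591*sqrt(3655) / 985737375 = 0.05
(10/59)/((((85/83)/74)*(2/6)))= 36852/1003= 36.74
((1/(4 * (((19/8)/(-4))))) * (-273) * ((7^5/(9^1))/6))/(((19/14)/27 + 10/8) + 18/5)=7300.89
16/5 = 3.20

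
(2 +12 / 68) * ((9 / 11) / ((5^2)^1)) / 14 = 333 / 65450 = 0.01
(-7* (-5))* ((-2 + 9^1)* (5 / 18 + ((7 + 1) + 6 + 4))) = 80605 / 18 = 4478.06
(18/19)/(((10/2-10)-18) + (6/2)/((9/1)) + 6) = -27/475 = -0.06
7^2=49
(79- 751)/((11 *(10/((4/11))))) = -1344/605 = -2.22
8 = 8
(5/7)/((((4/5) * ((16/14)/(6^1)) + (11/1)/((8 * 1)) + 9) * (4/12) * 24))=75/8843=0.01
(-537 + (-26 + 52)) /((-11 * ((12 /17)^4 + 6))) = 42679231 /5740482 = 7.43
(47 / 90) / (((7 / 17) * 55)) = 799 / 34650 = 0.02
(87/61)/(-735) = -29/14945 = -0.00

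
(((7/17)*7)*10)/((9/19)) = 9310/153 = 60.85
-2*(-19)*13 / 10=247 / 5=49.40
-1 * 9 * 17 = -153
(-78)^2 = 6084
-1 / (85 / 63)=-63 / 85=-0.74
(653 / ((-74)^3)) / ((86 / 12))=-1959 / 8712316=-0.00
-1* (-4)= 4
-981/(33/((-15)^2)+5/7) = -515025/452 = -1139.44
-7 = -7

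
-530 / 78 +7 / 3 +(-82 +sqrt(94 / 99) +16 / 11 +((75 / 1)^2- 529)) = sqrt(1034) / 33 +716572 / 143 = 5011.97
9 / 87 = 3 / 29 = 0.10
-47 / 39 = -1.21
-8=-8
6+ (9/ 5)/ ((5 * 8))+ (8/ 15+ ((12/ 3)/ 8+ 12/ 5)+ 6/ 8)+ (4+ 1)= 15.23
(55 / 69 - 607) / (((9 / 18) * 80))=-10457 / 690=-15.16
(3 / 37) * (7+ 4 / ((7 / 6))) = 0.85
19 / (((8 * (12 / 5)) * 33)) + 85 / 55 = 4991 / 3168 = 1.58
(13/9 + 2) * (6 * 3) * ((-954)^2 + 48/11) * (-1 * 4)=-2482808352/11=-225709850.18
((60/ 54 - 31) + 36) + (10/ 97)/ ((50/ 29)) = 26936/ 4365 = 6.17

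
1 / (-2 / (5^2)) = -25 / 2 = -12.50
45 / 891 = 0.05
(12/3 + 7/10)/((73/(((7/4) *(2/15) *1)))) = 329/21900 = 0.02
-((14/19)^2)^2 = -38416/130321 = -0.29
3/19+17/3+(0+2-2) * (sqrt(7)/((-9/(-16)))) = 332/57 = 5.82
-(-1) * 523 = 523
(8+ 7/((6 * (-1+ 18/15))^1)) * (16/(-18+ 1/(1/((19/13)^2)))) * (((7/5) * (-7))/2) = 392756/5745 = 68.36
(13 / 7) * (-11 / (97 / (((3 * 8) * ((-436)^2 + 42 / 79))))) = -51540492432 / 53641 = -960841.38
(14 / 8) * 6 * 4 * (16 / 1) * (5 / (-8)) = -420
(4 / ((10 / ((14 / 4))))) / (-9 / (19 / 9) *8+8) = -133 / 2480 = -0.05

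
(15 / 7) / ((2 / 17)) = 255 / 14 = 18.21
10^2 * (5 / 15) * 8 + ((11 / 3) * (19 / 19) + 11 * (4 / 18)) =2455 / 9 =272.78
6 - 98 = -92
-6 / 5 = -1.20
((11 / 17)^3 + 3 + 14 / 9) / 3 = 213412 / 132651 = 1.61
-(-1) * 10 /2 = 5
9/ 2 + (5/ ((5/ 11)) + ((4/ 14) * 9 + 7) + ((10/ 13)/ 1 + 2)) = 5067/ 182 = 27.84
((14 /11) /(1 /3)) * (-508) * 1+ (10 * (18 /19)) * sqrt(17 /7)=-1924.87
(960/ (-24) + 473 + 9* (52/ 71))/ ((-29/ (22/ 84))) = -343321/ 86478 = -3.97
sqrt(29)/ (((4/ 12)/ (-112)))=-336 * sqrt(29)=-1809.42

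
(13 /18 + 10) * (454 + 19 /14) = 4882.44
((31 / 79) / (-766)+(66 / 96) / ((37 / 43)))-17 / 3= -261599293 / 53736432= -4.87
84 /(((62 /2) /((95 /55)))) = 4.68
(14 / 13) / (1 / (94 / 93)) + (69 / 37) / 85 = 4222241 / 3802305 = 1.11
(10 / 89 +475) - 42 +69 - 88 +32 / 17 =629400 / 1513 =415.99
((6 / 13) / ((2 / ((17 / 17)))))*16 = 48 / 13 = 3.69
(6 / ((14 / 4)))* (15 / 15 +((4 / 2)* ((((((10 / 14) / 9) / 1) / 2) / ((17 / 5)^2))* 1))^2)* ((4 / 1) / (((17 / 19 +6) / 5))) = 503895920480 / 101326925511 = 4.97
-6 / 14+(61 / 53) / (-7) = -220 / 371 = -0.59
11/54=0.20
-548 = -548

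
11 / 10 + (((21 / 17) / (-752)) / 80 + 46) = 48170091 / 1022720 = 47.10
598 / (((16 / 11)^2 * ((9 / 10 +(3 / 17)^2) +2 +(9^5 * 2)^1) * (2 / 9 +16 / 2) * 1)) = 470507895 / 1616452168576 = 0.00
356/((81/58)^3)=69459872/531441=130.70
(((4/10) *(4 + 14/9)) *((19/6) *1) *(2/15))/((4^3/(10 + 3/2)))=437/2592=0.17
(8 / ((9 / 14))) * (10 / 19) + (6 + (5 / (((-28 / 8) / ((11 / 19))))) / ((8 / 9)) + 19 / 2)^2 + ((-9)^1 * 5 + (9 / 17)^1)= 7549858697 / 43302672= 174.35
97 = 97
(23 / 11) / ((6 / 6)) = 23 / 11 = 2.09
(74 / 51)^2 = 2.11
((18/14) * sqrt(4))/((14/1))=9/49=0.18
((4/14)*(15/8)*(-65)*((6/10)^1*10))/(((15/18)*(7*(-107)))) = 1755/5243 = 0.33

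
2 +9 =11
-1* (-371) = 371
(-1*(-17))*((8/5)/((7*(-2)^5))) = -17/140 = -0.12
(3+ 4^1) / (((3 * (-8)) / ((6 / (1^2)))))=-1.75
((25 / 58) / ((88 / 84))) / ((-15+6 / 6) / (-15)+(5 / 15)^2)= 23625 / 59972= 0.39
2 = 2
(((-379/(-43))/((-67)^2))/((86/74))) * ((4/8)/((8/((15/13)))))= 210345/1726433488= 0.00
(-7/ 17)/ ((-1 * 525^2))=1/ 669375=0.00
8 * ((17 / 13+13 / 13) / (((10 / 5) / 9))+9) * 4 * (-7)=-56448 / 13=-4342.15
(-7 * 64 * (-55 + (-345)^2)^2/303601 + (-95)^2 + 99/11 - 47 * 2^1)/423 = -6338215490260/128423223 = -49354.12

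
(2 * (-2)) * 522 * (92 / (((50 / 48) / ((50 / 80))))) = -576288 / 5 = -115257.60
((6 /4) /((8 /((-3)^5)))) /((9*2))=-81 /32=-2.53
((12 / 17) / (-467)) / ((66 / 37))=-74 / 87329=-0.00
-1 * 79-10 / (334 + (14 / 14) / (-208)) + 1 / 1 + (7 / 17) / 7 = -92084435 / 1181007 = -77.97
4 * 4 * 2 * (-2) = -64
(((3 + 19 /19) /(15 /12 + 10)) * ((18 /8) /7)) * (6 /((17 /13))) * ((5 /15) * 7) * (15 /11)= 312 /187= 1.67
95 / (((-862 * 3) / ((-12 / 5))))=38 / 431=0.09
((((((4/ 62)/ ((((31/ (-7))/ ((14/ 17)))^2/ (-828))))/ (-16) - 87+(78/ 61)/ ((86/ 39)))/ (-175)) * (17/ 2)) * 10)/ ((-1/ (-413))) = 114991979553282/ 6642052405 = 17312.72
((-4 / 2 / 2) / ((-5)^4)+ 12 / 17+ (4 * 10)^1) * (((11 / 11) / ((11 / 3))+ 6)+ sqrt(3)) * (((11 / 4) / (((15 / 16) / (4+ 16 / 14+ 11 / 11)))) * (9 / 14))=1227386754 * sqrt(3) / 2603125+ 7699062366 / 2603125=3774.29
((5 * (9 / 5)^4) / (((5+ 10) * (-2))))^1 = -2187 / 1250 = -1.75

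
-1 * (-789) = 789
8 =8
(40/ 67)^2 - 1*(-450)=2021650/ 4489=450.36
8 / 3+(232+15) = 749 / 3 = 249.67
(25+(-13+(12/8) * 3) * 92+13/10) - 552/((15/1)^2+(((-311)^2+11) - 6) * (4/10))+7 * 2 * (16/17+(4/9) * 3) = -23944271653/33078090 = -723.87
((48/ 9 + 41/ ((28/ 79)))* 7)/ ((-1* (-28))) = 10165/ 336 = 30.25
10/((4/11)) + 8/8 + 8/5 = 301/10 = 30.10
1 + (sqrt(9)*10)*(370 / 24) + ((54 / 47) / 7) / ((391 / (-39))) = 119244141 / 257278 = 463.48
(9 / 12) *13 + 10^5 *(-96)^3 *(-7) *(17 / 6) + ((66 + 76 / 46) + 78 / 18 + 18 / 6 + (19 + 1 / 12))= 242152243214327 / 138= 1754726400103.82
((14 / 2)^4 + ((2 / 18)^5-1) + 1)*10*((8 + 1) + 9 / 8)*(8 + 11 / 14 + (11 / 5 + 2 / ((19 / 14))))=1174690433575 / 387828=3028895.37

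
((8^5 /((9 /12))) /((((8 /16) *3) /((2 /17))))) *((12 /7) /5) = 2097152 /1785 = 1174.88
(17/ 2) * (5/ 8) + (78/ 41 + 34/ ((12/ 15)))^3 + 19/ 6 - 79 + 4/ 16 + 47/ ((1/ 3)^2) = 290776723777/ 3308208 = 87895.54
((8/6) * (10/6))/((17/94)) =1880/153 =12.29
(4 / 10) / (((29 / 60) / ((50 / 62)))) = 600 / 899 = 0.67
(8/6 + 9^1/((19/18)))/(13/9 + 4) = 1686/931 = 1.81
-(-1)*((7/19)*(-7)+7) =84/19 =4.42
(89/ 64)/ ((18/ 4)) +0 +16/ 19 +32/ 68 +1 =243883/ 93024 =2.62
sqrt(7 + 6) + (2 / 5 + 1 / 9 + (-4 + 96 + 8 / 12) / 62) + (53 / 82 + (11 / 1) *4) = sqrt(13) + 5336531 / 114390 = 50.26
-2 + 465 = 463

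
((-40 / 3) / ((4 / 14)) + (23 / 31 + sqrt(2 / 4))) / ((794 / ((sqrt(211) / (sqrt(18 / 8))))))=sqrt(211) * (-8542 + 93 * sqrt(2)) / 221526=-0.55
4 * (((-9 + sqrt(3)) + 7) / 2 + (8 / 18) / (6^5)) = -17495 / 4374 + 2 * sqrt(3) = -0.54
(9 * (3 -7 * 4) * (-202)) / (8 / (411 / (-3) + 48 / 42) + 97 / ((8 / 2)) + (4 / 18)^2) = 4668078600 / 2489693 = 1874.96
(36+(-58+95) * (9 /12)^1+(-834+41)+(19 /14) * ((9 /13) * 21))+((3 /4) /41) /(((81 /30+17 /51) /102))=-708.90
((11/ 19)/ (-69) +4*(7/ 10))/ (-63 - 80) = -18299/ 937365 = -0.02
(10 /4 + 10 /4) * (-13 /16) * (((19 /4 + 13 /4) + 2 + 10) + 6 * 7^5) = -3278015 /8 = -409751.88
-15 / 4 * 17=-255 / 4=-63.75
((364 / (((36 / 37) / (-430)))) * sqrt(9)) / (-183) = 1447810 / 549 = 2637.18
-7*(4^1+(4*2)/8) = -35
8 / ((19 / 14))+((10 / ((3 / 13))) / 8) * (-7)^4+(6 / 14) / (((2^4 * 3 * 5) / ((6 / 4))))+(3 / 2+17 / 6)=276972977 / 21280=13015.65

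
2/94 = 0.02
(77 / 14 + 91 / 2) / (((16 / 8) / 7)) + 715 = 1787 / 2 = 893.50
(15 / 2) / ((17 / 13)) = 195 / 34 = 5.74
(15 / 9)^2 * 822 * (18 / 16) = 10275 / 4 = 2568.75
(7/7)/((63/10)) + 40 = 2530/63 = 40.16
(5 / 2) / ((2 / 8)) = 10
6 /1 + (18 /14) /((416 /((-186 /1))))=7899 /1456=5.43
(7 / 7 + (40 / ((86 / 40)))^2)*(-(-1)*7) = 4492943 / 1849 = 2429.93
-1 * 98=-98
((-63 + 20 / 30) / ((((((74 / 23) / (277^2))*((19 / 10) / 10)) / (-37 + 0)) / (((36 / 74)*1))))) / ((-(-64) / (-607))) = -15023770305225 / 11248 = -1335683704.23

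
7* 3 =21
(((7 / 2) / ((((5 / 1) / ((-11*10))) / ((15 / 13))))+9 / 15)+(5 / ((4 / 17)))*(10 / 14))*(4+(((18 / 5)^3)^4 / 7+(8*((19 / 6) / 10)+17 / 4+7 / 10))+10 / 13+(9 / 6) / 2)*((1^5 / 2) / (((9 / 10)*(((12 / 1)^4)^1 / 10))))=-11999665285547861136499 / 905527350000000000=-13251.58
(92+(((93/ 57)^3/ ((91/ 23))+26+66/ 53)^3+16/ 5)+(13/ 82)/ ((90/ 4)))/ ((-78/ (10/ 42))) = -763576558392910917703384060513/ 10940683692216247042391887023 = -69.79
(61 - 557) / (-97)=496 / 97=5.11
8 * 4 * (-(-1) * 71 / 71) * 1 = 32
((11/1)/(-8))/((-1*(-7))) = -11/56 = -0.20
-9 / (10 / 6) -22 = -137 / 5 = -27.40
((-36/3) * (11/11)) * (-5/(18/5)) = 50/3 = 16.67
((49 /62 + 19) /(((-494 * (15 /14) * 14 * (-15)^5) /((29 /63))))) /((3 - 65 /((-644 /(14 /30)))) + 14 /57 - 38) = -667 /14299164140625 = -0.00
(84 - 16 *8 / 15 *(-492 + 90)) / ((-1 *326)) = -8786 / 815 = -10.78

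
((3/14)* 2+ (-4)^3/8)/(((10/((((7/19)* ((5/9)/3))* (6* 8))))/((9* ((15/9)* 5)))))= -10600/57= -185.96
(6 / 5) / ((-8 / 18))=-27 / 10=-2.70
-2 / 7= -0.29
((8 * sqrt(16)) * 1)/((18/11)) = 176/9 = 19.56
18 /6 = 3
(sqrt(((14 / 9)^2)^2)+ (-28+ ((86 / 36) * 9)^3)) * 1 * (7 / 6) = 44964437 / 3888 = 11564.93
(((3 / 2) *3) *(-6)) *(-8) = 216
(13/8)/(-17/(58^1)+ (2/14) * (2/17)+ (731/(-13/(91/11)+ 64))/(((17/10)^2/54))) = 0.01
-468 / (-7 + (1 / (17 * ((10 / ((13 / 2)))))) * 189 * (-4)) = 9945 / 763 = 13.03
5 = 5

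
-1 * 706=-706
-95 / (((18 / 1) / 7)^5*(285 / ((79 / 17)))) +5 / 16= 28787237 / 96367968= 0.30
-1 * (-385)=385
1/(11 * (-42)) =-1/462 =-0.00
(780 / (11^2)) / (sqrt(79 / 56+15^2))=1560*sqrt(177506) / 1534159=0.43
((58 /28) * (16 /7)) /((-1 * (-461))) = 232 /22589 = 0.01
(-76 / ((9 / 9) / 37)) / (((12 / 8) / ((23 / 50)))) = -64676 / 75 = -862.35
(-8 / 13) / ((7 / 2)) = -0.18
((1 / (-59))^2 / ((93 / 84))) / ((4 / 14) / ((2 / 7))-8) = -4 / 107911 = -0.00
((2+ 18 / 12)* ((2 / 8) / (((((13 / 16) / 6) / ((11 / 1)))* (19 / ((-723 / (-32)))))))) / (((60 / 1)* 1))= 55671 / 39520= 1.41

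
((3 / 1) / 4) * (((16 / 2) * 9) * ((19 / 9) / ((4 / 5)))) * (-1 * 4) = -570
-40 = -40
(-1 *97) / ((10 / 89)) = -8633 / 10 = -863.30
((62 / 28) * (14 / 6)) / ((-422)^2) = 31 / 1068504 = 0.00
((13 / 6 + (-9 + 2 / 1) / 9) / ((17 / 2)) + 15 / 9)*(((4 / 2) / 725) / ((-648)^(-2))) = 5225472 / 2465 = 2119.87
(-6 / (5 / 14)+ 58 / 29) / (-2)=37 / 5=7.40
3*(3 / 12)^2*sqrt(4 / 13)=3*sqrt(13) / 104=0.10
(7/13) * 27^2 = 5103/13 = 392.54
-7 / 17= -0.41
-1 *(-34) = 34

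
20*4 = 80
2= 2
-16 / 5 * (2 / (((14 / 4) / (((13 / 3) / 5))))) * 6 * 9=-14976 / 175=-85.58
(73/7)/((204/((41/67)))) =2993/95676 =0.03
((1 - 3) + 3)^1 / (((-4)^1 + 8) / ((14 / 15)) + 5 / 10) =14 / 67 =0.21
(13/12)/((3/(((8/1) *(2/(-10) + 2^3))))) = 338/15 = 22.53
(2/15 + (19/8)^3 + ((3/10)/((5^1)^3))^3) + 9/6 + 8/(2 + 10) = 1962060548603/125000000000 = 15.70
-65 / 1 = -65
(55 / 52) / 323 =0.00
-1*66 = -66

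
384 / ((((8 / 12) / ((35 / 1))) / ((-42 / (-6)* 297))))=41912640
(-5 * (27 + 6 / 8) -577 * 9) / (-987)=7109 / 1316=5.40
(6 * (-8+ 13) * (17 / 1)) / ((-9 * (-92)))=85 / 138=0.62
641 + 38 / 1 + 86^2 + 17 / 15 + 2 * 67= 123152 / 15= 8210.13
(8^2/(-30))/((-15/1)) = 32/225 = 0.14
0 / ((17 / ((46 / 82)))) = 0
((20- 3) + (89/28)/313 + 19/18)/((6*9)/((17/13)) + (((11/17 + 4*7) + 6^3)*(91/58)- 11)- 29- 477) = -0.20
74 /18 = 37 /9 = 4.11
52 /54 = 26 /27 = 0.96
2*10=20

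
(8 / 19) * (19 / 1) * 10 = 80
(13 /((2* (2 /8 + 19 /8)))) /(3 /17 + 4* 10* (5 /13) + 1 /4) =45968 /293517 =0.16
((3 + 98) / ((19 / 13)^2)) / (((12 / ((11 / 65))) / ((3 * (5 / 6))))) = 14443 / 8664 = 1.67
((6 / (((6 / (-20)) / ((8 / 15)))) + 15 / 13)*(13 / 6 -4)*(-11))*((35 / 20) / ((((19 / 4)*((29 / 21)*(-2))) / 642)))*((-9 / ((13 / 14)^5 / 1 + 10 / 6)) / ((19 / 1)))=-1708885971212112 / 517576754903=-3301.71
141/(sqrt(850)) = 141*sqrt(34)/170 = 4.84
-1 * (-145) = 145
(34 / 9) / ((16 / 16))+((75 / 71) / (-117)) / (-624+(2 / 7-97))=31664543 / 8381763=3.78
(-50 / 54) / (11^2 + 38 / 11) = -0.01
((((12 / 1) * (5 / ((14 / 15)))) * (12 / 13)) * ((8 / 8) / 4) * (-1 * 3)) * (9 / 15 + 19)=-11340 / 13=-872.31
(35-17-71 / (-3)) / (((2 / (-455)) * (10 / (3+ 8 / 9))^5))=-955898125 / 11337408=-84.31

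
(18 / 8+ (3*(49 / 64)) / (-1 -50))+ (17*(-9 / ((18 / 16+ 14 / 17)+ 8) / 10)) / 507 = 2.20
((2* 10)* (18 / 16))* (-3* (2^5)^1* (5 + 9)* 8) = -241920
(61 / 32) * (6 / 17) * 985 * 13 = 2343315 / 272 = 8615.13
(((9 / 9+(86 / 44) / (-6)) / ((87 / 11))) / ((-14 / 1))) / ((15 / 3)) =-89 / 73080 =-0.00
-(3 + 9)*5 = -60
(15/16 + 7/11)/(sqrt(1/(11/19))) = 277 * sqrt(209)/3344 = 1.20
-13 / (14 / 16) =-14.86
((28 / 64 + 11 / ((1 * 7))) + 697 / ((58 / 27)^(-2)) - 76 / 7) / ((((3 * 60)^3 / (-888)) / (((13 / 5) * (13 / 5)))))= -1637566010821 / 496011600000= -3.30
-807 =-807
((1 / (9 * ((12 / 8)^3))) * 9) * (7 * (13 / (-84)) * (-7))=182 / 81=2.25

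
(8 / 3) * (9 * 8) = 192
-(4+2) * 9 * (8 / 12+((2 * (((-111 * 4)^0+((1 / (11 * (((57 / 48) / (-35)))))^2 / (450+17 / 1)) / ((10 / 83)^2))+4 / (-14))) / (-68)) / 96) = -164363694777 / 4569382048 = -35.97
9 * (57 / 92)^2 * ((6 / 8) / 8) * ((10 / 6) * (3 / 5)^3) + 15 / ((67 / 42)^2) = 182710048923 / 30395916800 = 6.01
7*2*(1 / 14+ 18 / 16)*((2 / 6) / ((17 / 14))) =469 / 102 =4.60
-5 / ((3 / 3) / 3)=-15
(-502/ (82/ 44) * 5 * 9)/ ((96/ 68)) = -8586.04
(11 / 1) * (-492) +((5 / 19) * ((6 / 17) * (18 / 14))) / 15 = -12236514 / 2261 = -5411.99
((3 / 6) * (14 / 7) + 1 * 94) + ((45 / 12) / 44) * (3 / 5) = 95.05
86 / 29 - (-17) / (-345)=29177 / 10005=2.92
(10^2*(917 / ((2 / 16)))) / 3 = 733600 / 3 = 244533.33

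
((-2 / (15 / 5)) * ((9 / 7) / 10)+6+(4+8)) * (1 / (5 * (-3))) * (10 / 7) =-418 / 245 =-1.71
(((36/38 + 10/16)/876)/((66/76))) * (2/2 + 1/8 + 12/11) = 15535/3391872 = 0.00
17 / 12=1.42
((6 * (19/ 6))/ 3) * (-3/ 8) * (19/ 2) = -361/ 16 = -22.56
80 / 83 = 0.96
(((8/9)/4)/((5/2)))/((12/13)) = 13/135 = 0.10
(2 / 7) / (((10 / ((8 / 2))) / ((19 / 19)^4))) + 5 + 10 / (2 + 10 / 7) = 3373 / 420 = 8.03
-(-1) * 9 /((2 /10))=45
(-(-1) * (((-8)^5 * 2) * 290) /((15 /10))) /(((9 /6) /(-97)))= 7374110720 /9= 819345635.56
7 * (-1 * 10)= -70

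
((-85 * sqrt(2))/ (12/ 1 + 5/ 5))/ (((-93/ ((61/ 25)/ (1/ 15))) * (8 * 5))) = 1037 * sqrt(2)/ 16120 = 0.09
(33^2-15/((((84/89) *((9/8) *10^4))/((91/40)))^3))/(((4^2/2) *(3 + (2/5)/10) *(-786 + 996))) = 11431886399998451183107/53613342720000000000000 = 0.21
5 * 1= 5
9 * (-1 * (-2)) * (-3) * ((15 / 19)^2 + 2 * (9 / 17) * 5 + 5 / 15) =-2071476 / 6137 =-337.54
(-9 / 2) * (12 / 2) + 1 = -26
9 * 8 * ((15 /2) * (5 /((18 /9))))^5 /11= 21357421875 /1408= 15168623.49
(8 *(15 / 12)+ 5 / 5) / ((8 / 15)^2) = 2475 / 64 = 38.67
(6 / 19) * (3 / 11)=18 / 209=0.09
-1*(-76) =76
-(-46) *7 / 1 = 322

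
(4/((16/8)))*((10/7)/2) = 10/7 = 1.43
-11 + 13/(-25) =-288/25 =-11.52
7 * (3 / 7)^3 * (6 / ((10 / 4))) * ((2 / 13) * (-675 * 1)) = -137.33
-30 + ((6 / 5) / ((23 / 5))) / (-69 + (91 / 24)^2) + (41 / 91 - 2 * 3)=-2341319011 / 65852059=-35.55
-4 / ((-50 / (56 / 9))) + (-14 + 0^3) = -3038 / 225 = -13.50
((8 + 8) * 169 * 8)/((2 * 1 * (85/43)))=465088/85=5471.62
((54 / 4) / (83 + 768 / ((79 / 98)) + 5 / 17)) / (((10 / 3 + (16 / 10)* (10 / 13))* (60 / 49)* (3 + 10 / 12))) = 0.00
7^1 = 7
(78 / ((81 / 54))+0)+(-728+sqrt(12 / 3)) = -674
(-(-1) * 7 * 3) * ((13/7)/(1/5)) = 195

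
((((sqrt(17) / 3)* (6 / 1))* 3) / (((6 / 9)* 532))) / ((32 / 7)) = 0.02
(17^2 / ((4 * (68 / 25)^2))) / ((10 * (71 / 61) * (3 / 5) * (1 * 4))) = 38125 / 109056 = 0.35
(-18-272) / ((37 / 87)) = -25230 / 37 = -681.89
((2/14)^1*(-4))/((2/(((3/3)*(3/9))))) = -2/21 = -0.10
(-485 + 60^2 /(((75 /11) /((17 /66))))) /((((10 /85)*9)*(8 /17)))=-100861 /144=-700.42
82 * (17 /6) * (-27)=-6273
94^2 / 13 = 8836 / 13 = 679.69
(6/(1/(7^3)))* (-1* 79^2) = -12843978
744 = 744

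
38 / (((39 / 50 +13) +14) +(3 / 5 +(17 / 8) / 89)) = 676400 / 505589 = 1.34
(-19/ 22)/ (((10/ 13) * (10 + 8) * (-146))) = 247/ 578160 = 0.00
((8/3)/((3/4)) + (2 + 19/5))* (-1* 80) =-6736/9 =-748.44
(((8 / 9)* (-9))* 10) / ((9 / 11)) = -880 / 9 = -97.78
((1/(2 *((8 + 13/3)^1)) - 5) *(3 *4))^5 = -51771002307376032/69343957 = -746582752.80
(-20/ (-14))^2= 2.04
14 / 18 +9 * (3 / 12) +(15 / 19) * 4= 4231 / 684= 6.19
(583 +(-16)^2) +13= 852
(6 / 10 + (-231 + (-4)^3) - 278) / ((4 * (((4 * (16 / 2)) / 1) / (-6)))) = 4293 / 160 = 26.83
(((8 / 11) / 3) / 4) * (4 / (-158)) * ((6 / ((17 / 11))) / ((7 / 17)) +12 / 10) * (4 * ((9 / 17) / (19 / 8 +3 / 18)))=-428544 / 31540355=-0.01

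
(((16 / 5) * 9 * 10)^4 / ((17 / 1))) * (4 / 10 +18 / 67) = 1541054398464 / 5695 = 270597787.26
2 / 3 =0.67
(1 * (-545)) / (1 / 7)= -3815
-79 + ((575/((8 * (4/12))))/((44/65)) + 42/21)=85021/352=241.54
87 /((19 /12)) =1044 /19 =54.95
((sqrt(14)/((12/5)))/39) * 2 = 5 * sqrt(14)/234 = 0.08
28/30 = 14/15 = 0.93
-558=-558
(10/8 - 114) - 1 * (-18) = -379/4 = -94.75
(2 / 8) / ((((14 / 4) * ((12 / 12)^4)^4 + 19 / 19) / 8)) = 0.44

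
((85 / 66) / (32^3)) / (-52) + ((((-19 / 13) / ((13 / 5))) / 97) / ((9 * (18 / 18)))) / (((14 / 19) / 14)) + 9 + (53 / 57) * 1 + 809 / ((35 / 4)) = 28963295851259557 / 282914496184320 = 102.37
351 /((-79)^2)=351 /6241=0.06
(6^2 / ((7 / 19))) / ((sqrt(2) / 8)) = 2736 * sqrt(2) / 7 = 552.76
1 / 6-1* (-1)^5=1.17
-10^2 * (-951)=95100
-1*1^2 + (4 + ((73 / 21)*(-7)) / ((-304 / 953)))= 72305 / 912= 79.28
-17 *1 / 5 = -17 / 5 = -3.40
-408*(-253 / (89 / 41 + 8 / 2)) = 16728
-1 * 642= -642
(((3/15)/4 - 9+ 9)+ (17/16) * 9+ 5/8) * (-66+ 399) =272727/80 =3409.09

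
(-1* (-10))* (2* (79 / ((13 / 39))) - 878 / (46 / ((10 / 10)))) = 4549.13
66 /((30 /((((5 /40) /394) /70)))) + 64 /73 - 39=-3070204797 /80533600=-38.12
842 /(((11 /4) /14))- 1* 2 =47130 /11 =4284.55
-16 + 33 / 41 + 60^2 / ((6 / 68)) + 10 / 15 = 5016613 / 123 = 40785.47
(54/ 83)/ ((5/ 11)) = 594/ 415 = 1.43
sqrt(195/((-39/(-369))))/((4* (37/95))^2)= 27075* sqrt(205)/21904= 17.70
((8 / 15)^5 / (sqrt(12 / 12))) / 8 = 4096 / 759375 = 0.01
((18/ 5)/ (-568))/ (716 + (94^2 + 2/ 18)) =-0.00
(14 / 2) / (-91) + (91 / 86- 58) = -63747 / 1118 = -57.02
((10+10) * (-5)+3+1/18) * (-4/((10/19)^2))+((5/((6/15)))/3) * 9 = 64682/45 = 1437.38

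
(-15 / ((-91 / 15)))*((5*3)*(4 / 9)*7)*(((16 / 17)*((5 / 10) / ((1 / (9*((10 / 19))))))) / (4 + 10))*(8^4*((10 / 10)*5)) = 11059200000 / 29393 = 376252.85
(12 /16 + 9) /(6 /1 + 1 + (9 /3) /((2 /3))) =39 /46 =0.85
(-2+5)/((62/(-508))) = -762/31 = -24.58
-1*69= -69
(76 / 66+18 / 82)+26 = 37033 / 1353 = 27.37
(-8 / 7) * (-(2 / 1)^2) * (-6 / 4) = -48 / 7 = -6.86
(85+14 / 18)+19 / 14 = 10979 / 126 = 87.13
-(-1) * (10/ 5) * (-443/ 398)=-2.23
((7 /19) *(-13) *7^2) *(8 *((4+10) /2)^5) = -599539304 /19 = -31554700.21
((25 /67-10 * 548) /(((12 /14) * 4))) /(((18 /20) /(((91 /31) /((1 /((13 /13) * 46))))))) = -26894474425 /112158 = -239790.96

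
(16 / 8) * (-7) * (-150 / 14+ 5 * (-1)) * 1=220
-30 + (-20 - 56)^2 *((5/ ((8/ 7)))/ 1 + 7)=65672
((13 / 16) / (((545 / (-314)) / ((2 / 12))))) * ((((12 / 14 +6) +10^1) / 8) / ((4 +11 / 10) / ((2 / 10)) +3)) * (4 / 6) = -120419 / 31313520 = -0.00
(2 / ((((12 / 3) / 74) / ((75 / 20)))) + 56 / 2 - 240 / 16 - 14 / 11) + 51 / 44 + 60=2328 / 11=211.64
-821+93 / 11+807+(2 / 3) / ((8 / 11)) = -611 / 132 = -4.63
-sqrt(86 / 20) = -sqrt(430) / 10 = -2.07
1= 1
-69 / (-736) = 0.09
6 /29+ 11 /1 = 325 /29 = 11.21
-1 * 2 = -2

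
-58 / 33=-1.76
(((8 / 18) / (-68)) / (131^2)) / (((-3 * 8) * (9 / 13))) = 13 / 567136728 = 0.00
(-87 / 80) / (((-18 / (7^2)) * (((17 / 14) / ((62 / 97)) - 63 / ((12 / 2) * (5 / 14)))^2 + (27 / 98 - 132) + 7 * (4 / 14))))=47795335 / 10115333658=0.00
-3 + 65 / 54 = -97 / 54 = -1.80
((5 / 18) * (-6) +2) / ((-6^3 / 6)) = -0.01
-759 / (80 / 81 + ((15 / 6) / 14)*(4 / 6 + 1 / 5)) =-1721412 / 2591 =-664.38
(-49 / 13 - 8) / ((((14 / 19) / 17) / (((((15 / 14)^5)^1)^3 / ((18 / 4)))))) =-2404475352081298828125 / 14156696695760912384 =-169.85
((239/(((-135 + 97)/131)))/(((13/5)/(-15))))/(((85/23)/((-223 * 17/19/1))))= -2408757915/9386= -256633.06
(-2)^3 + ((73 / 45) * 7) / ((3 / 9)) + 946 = 972.07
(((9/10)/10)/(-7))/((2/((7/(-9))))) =1/200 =0.00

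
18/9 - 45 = -43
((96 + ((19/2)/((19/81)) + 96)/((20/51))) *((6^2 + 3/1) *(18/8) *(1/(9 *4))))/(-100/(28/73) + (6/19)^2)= -1750596939/421486720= -4.15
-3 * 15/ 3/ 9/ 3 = -5/ 9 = -0.56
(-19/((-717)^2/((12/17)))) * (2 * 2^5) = -4864/2913171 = -0.00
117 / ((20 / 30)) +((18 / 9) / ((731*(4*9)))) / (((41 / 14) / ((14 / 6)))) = 284035265 / 1618434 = 175.50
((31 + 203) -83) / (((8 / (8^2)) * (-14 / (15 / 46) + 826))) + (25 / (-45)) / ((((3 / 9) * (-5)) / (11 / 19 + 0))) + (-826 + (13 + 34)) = -260197796 / 334761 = -777.26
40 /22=20 /11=1.82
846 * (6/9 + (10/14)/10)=4371/7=624.43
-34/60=-17/30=-0.57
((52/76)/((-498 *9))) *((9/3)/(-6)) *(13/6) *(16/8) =169/510948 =0.00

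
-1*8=-8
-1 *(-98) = 98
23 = 23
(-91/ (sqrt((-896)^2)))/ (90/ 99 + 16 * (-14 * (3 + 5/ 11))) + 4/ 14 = 167501/ 585984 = 0.29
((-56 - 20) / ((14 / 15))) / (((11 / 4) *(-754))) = 1140 / 29029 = 0.04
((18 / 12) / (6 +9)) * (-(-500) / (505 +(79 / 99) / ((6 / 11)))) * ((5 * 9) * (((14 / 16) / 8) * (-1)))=-30375 / 62512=-0.49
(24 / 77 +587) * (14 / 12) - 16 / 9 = 135317 / 198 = 683.42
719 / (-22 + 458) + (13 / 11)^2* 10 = 823839 / 52756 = 15.62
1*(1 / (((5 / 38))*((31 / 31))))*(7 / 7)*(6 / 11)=228 / 55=4.15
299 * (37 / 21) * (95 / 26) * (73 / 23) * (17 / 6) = 4362115 / 252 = 17309.98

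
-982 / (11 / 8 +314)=-7856 / 2523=-3.11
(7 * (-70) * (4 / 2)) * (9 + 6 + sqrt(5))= -14700 - 980 * sqrt(5)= -16891.35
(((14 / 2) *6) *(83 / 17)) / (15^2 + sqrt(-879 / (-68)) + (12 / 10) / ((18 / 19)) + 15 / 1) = 756950040 / 890409173-1568700 *sqrt(14943) / 15136955941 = 0.84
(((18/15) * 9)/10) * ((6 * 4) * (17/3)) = 3672/25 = 146.88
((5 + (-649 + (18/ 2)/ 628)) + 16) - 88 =-449639/ 628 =-715.99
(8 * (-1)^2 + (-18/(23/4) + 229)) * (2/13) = 10758/299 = 35.98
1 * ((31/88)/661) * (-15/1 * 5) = -2325/58168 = -0.04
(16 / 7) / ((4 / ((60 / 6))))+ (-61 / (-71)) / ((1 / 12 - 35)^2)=5.71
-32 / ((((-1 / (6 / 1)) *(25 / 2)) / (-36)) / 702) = -9704448 / 25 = -388177.92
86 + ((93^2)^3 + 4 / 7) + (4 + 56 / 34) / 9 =230975495522423 / 357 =646990183536.20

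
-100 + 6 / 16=-797 / 8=-99.62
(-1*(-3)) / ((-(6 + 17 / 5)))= -15 / 47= -0.32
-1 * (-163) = 163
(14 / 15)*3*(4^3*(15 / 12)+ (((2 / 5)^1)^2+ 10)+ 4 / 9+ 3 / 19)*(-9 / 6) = -2716063 / 7125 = -381.20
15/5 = 3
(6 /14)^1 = 3 /7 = 0.43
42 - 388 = -346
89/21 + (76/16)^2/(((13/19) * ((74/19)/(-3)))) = -6840335/323232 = -21.16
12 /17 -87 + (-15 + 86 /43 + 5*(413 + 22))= 35287 /17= 2075.71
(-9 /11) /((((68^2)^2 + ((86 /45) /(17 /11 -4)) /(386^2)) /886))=-721767168180 /21288704198694317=-0.00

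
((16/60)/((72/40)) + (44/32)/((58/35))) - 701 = -8769877/12528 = -700.02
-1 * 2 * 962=-1924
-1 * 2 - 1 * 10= -12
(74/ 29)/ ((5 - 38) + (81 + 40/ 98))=1813/ 34394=0.05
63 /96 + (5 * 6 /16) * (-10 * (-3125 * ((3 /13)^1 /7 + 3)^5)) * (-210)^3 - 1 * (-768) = -139266809603418.19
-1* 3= -3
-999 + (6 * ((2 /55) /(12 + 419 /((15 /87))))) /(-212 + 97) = -15431468097 /15446915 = -999.00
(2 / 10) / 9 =1 / 45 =0.02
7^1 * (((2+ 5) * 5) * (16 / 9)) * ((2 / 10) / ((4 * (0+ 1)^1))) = 196 / 9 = 21.78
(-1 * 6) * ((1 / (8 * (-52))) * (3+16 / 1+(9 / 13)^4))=411915 / 1485172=0.28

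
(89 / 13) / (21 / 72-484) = -2136 / 150917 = -0.01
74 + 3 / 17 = 1261 / 17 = 74.18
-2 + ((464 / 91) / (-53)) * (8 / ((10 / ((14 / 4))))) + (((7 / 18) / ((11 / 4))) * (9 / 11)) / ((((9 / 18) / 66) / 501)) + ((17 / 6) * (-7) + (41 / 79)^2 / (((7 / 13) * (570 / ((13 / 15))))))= 10799366622639398 / 1415468629575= 7629.53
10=10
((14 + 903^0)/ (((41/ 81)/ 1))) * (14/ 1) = 414.88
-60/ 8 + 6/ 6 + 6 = -1/ 2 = -0.50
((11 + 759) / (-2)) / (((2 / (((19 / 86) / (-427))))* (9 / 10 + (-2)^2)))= 5225 / 257054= 0.02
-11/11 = -1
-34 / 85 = -2 / 5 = -0.40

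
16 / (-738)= -8 / 369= -0.02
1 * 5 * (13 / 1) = 65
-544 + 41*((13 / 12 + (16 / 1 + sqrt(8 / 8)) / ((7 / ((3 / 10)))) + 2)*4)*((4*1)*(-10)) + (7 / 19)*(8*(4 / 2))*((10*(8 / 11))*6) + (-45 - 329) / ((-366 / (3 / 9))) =-20314631083 / 803187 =-25292.53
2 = 2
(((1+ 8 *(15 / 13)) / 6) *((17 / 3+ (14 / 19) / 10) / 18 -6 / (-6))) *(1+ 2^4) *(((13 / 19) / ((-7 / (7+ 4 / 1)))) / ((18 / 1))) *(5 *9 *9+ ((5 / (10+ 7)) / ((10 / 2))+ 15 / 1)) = -265738033 / 277020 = -959.27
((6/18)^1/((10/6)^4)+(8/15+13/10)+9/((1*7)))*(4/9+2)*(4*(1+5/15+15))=25566772/50625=505.02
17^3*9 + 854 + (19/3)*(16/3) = 405943/9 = 45104.78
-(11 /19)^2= -121 /361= -0.34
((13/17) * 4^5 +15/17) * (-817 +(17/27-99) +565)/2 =-63036710/459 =-137334.88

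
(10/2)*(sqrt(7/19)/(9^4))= 5*sqrt(133)/124659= 0.00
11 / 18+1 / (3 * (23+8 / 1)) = 347 / 558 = 0.62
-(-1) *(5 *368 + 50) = 1890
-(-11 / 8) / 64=11 / 512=0.02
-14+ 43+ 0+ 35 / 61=1804 / 61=29.57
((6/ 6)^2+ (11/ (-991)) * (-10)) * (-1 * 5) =-5.55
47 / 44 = 1.07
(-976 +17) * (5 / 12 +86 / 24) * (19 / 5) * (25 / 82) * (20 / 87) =-3644200 / 3567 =-1021.64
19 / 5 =3.80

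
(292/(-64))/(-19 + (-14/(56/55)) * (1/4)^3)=1168/4919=0.24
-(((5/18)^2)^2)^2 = -390625/11019960576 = -0.00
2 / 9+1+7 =74 / 9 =8.22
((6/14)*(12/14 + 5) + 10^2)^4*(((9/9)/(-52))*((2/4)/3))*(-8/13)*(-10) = -6365795936198410/2922754107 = -2178012.83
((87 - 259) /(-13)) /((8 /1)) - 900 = -898.35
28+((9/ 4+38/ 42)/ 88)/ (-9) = 1862519/ 66528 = 28.00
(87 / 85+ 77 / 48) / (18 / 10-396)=-10721 / 1608336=-0.01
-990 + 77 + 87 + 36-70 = -860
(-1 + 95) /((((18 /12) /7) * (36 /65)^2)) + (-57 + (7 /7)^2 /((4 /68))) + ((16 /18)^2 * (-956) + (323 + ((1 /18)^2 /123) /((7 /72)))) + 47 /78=958.31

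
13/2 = 6.50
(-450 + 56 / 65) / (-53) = 29194 / 3445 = 8.47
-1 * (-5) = 5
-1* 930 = -930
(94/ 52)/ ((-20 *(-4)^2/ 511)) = -24017/ 8320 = -2.89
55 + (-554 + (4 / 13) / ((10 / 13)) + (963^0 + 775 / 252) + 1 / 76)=-2959651 / 5985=-494.51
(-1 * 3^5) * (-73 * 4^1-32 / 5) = 362556 / 5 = 72511.20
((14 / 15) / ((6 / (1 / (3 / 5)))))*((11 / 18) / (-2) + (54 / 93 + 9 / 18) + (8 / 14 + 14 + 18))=260503 / 30132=8.65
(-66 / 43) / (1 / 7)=-462 / 43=-10.74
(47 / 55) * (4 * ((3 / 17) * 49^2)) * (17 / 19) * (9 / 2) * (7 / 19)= 42656166 / 19855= 2148.38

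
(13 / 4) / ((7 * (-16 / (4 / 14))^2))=13 / 87808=0.00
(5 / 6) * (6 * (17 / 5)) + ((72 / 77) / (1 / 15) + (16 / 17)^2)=710133 / 22253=31.91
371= 371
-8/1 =-8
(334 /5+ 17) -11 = 364 /5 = 72.80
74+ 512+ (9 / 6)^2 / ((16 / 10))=18797 / 32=587.41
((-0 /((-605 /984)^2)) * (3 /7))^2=0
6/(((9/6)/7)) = 28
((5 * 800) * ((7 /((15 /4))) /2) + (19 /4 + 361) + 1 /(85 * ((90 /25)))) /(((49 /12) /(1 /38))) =2508641 /94962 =26.42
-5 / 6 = -0.83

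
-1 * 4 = -4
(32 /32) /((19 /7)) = 7 /19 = 0.37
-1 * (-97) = 97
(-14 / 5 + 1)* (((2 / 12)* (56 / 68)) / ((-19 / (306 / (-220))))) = -0.02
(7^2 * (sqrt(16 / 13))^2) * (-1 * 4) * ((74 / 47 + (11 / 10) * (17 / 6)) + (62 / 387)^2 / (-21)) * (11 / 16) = -82126099363 / 105587145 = -777.80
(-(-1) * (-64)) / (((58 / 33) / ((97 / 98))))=-51216 / 1421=-36.04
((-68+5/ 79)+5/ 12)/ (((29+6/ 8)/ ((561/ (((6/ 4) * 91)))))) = -1408198/ 150969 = -9.33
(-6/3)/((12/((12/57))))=-2/57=-0.04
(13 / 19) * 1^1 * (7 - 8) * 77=-1001 / 19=-52.68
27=27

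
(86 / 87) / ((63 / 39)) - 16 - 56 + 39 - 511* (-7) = 6476006 / 1827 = 3544.61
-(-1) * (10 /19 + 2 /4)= 39 /38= 1.03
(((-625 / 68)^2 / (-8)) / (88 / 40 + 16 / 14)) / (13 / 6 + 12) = -2734375 / 12262848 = -0.22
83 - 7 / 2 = 159 / 2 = 79.50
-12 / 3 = -4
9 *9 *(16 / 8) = 162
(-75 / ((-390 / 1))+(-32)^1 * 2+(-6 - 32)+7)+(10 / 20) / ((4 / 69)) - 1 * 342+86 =-35587 / 104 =-342.18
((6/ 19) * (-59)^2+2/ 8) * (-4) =-83563/ 19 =-4398.05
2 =2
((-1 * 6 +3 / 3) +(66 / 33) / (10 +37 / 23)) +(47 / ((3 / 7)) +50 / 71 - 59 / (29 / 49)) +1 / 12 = 13055215 / 2199012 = 5.94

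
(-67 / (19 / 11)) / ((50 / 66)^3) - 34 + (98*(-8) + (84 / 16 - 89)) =-1176770401 / 1187500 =-990.96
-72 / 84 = -0.86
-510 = -510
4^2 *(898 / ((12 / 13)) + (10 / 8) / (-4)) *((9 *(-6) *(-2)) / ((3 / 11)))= 6161892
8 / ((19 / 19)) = 8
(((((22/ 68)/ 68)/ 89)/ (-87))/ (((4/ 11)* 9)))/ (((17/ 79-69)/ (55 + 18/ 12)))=98197/ 636731791488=0.00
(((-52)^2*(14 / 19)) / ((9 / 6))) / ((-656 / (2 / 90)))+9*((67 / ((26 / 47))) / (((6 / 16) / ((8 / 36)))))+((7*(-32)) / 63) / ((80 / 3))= 882861758 / 1367145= 645.77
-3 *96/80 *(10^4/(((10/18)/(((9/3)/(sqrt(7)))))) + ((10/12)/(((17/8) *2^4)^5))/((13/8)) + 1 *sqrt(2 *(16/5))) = -194400 *sqrt(7)/7- 72 *sqrt(10)/25- 3/73832564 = -73485.40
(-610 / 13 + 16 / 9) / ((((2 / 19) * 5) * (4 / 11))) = -551969 / 2340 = -235.88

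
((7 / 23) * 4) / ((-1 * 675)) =-28 / 15525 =-0.00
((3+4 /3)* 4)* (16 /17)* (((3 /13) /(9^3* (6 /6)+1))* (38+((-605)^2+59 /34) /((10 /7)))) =697018264 /527425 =1321.55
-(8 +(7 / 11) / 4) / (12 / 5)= -3.40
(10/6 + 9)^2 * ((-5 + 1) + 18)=1592.89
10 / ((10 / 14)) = 14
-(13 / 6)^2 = -169 / 36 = -4.69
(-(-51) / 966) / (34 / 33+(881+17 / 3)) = 561 / 9432668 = 0.00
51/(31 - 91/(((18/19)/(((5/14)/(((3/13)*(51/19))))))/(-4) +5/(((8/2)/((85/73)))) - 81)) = 27939643293/17606432413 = 1.59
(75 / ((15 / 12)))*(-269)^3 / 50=-116790654 / 5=-23358130.80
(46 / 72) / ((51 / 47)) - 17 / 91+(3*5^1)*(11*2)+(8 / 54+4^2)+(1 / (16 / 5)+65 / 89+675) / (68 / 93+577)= 28493004237067 / 81942312816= 347.72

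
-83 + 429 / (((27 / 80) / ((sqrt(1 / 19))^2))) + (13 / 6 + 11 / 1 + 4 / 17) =-15683 / 5814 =-2.70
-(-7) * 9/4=63/4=15.75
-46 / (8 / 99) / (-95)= 2277 / 380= 5.99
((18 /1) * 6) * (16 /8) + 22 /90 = 9731 /45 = 216.24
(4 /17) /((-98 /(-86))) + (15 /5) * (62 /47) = 163022 /39151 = 4.16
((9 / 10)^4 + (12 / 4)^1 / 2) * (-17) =-366537 / 10000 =-36.65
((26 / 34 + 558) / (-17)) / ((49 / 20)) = -27140 / 2023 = -13.42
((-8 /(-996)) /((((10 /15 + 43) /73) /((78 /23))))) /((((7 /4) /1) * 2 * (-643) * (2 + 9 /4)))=-91104 /19135294843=-0.00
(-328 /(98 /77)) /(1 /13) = -23452 /7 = -3350.29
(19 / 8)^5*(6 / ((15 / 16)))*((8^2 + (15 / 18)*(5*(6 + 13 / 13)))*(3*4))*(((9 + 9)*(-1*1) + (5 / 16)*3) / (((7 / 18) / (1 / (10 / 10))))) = -485832908691 / 20480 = -23722309.99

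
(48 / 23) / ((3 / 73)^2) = 1235.71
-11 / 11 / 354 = -1 / 354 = -0.00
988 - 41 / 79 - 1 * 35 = 75246 / 79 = 952.48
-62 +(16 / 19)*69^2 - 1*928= 57366 / 19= 3019.26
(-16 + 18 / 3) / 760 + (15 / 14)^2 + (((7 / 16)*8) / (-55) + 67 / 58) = 6611977 / 2969890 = 2.23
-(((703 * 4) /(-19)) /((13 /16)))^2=-5607424 /169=-33180.02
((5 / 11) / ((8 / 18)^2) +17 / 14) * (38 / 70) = 82289 / 43120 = 1.91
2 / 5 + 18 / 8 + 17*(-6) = -1987 / 20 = -99.35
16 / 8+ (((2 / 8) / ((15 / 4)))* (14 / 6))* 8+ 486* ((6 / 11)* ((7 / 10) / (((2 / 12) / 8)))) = 4410598 / 495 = 8910.30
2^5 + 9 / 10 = 329 / 10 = 32.90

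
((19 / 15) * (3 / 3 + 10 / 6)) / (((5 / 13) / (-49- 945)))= -1964144 / 225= -8729.53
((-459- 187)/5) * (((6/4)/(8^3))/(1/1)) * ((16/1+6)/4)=-10659/5120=-2.08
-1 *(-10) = 10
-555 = -555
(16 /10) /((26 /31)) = 124 /65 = 1.91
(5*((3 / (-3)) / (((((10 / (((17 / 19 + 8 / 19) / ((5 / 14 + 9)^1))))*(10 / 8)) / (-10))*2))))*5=3500 / 2489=1.41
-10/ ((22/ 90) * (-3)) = 150/ 11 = 13.64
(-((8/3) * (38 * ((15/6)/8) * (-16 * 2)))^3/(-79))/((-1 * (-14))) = -14047232000/14931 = -940809.86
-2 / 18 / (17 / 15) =-0.10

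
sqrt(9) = 3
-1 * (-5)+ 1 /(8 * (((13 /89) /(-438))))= -19231 /52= -369.83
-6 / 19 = -0.32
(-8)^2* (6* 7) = 2688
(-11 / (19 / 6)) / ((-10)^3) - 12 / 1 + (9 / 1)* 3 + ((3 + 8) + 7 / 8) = 510691 / 19000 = 26.88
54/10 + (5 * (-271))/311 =1622/1555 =1.04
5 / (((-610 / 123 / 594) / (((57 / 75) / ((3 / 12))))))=-2776356 / 1525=-1820.56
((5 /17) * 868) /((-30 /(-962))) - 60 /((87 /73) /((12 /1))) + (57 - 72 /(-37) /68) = 418046621 /54723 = 7639.32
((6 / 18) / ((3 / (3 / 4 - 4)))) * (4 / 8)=-13 / 72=-0.18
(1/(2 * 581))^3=1/1568983528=0.00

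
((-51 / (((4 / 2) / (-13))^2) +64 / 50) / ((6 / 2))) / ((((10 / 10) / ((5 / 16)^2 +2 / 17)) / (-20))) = 201780139 / 65280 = 3090.99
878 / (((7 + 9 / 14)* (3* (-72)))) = -3073 / 5778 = -0.53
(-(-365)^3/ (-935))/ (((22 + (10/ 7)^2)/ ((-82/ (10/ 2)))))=35478.20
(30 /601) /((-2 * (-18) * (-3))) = -5 /10818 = -0.00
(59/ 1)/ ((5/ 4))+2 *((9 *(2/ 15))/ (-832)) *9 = 49061/ 1040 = 47.17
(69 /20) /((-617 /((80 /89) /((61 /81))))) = -22356 /3349693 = -0.01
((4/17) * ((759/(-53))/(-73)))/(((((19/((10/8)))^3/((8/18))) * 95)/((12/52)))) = 6325/445723362916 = 0.00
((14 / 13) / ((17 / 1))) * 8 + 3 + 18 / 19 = 18703 / 4199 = 4.45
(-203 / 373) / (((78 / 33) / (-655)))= 1462615 / 9698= 150.82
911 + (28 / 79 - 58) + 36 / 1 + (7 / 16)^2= 17990175 / 20224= 889.55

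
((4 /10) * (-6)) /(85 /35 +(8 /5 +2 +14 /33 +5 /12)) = -3696 /10579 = -0.35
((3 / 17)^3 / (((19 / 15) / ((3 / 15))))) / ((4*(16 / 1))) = 81 / 5974208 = 0.00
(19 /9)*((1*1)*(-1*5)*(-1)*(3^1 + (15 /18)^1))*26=28405 /27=1052.04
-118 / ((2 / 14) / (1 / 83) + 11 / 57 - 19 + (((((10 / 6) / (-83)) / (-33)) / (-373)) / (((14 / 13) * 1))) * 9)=4581065148 / 269812637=16.98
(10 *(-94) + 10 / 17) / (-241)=15970 / 4097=3.90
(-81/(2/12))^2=236196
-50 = -50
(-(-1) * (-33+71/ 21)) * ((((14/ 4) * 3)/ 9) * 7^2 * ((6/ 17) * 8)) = -243824/ 51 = -4780.86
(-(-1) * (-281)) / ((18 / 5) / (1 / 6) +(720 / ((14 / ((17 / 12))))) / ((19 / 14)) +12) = -26695 / 8292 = -3.22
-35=-35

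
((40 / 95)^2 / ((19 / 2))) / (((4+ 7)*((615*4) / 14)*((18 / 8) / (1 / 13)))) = 1792 / 5428932795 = 0.00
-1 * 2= -2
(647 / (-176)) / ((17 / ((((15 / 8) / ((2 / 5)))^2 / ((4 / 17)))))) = -3639375 / 180224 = -20.19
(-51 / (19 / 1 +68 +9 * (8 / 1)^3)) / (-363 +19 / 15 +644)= -51 / 1325242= -0.00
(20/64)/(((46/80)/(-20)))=-250/23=-10.87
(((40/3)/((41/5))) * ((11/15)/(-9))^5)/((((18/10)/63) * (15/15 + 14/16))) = -72150848/661843335375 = -0.00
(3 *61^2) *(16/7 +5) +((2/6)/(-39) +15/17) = 1132375723/13923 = 81331.30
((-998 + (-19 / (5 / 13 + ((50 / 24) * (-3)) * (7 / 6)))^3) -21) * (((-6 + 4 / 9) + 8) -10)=679300044711364 / 90070864875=7541.84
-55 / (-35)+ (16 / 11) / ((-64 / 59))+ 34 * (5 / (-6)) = -25967 / 924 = -28.10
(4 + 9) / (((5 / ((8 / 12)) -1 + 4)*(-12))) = -13 / 126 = -0.10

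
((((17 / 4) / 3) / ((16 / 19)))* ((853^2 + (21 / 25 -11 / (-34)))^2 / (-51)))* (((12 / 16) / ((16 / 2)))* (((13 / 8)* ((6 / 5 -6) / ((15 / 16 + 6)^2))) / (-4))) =-10497594887149838143 / 158256400000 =-66332830.06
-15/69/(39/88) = -440/897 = -0.49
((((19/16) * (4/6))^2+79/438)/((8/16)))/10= 33937/210240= 0.16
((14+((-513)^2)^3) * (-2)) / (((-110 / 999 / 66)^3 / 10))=1962566633071071145009423116 / 25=78502665322842845800376920.00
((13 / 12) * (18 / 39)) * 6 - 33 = -30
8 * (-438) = -3504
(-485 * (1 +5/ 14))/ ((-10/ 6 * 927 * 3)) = 1843/ 12978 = 0.14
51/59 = 0.86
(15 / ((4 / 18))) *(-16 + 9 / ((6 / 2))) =-1755 / 2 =-877.50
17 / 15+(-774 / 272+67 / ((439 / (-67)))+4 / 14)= -73045789 / 6268920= -11.65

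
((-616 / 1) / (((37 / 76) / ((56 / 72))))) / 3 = -327712 / 999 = -328.04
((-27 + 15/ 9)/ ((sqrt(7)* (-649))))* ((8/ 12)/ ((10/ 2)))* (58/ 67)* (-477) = -467248* sqrt(7)/ 1521905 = -0.81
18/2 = 9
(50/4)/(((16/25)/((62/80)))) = 3875/256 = 15.14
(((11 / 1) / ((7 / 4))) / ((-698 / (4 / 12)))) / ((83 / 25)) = -550 / 608307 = -0.00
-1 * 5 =-5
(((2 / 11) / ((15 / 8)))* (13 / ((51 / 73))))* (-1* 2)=-30368 / 8415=-3.61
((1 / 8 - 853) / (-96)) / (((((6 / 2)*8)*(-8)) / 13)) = -88699 / 147456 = -0.60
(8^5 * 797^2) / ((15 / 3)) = 20814528512 / 5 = 4162905702.40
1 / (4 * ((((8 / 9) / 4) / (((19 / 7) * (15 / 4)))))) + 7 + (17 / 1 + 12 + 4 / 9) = 96557 / 2016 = 47.90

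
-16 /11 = -1.45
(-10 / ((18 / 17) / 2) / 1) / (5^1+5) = -17 / 9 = -1.89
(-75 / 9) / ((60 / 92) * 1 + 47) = -575 / 3288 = -0.17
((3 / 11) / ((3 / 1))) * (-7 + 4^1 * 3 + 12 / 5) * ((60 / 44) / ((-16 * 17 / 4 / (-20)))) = 555 / 2057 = 0.27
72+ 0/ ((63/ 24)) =72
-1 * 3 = -3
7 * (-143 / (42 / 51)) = -2431 / 2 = -1215.50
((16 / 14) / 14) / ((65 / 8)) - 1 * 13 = -41373 / 3185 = -12.99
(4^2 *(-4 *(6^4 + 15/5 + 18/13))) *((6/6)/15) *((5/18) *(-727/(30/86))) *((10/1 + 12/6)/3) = 4509586816/351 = 12847825.69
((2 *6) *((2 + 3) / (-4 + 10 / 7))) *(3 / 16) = -35 / 8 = -4.38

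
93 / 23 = 4.04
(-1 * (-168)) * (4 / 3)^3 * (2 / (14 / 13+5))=131.06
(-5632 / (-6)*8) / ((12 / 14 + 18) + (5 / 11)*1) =1734656 / 4461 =388.85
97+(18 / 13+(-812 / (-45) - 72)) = 25991 / 585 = 44.43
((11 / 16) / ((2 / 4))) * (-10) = -55 / 4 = -13.75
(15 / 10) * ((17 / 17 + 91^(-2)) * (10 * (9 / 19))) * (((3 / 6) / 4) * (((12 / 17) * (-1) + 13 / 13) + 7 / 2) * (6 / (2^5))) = 216346545 / 342369664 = 0.63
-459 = -459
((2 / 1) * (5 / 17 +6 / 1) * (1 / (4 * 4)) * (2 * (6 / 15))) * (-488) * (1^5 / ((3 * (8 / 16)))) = -204.77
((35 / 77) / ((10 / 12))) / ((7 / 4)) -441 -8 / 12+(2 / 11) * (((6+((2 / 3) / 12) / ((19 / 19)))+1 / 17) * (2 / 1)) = -5173409 / 11781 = -439.13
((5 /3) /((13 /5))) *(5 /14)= 125 /546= 0.23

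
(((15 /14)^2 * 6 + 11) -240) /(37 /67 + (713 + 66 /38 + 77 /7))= -27709391 /90607468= -0.31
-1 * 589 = -589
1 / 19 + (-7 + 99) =1749 / 19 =92.05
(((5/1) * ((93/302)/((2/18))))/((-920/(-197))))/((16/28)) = 1154223/222272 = 5.19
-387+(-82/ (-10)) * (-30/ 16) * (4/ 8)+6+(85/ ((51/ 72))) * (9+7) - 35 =23941/ 16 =1496.31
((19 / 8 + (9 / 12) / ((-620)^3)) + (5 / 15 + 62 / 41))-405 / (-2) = 24239506731631 / 117257376000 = 206.72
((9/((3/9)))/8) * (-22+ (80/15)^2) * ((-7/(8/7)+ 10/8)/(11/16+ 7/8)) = -3393/50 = -67.86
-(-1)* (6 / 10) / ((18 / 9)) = 3 / 10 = 0.30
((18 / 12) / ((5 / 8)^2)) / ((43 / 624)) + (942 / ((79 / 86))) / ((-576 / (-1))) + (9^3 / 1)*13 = 38866456093 / 4076400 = 9534.50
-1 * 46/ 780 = -23/ 390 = -0.06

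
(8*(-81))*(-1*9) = 5832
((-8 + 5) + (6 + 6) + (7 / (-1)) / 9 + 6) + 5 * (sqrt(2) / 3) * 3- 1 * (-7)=5 * sqrt(2) + 191 / 9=28.29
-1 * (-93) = 93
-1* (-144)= 144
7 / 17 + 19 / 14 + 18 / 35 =2.28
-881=-881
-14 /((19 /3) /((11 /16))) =-231 /152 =-1.52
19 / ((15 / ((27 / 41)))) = 171 / 205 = 0.83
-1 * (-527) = 527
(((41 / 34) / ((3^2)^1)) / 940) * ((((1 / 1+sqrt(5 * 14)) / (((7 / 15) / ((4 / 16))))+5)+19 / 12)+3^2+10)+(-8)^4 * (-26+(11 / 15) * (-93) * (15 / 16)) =-4450402852943 / 12080880+41 * sqrt(70) / 536928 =-368384.00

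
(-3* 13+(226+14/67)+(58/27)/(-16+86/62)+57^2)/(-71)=-2815773740/58182867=-48.40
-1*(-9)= 9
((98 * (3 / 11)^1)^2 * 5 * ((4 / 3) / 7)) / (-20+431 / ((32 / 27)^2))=84295680 / 35539999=2.37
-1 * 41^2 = -1681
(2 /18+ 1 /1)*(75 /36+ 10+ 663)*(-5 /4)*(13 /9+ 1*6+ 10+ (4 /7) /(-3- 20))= -5111933525 /312984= -16332.89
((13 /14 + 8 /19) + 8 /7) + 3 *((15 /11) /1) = 19263 /2926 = 6.58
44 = 44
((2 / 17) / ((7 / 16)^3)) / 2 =4096 / 5831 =0.70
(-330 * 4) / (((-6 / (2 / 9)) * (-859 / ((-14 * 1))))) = 6160 / 7731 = 0.80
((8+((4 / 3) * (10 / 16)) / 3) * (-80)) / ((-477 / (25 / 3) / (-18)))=-298000 / 1431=-208.25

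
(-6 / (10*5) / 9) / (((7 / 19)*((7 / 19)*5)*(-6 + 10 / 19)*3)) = 6859 / 5733000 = 0.00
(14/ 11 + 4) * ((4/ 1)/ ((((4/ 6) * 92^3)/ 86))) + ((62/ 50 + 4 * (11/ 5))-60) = -1337205779/ 26767400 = -49.96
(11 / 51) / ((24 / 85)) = 55 / 72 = 0.76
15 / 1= 15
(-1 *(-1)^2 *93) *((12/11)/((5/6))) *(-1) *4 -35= 24859/55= 451.98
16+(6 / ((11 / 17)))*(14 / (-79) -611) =-4910962 / 869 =-5651.28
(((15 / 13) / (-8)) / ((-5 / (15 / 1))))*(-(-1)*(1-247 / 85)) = -729 / 884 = -0.82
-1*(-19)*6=114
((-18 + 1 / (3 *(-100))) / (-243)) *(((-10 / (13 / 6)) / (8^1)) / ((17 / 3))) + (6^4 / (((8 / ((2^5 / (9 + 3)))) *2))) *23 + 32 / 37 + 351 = 140941533563 / 26493480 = 5319.86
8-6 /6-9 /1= -2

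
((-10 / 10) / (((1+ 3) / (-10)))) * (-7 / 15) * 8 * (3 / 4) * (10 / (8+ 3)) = -70 / 11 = -6.36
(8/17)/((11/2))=0.09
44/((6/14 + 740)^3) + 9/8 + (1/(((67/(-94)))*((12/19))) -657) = -147339496473481717/223887409287096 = -658.10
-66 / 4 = -33 / 2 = -16.50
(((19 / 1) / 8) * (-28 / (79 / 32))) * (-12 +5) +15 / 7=105457 / 553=190.70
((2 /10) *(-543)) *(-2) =1086 /5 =217.20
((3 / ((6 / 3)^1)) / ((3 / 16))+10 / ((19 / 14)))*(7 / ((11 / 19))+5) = 54896 / 209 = 262.66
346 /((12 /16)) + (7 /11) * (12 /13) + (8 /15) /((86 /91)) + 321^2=3182214649 /30745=103503.49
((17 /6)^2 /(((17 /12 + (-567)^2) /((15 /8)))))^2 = 83521 /38101188283456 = 0.00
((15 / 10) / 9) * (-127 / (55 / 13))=-1651 / 330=-5.00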